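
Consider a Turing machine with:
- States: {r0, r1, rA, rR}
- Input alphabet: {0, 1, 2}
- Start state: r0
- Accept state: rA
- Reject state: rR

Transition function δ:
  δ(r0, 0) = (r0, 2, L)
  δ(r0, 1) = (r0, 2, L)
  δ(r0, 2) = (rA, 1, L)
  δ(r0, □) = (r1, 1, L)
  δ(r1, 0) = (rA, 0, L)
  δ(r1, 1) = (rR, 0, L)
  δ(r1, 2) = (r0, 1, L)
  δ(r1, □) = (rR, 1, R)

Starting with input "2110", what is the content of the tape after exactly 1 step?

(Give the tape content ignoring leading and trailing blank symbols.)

Execution trace:
Initial: [r0]2110
Step 1: δ(r0, 2) = (rA, 1, L) → [rA]□1110

The machine reaches the accept state rA and halts.

After 1 step, the tape (ignoring leading/trailing blanks) is: 1110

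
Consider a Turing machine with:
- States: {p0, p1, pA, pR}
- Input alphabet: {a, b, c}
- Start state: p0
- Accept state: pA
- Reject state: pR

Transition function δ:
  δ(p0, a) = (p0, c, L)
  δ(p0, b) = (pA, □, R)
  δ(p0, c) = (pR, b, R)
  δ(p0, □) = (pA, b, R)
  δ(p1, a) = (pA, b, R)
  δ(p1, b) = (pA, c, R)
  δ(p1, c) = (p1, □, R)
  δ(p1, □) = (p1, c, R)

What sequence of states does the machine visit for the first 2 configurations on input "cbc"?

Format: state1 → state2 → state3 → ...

Execution trace:
Initial: [p0]cbc
Step 1: δ(p0, c) = (pR, b, R) → b[pR]bc

The machine reaches the reject state pR and halts.

State sequence: p0 → pR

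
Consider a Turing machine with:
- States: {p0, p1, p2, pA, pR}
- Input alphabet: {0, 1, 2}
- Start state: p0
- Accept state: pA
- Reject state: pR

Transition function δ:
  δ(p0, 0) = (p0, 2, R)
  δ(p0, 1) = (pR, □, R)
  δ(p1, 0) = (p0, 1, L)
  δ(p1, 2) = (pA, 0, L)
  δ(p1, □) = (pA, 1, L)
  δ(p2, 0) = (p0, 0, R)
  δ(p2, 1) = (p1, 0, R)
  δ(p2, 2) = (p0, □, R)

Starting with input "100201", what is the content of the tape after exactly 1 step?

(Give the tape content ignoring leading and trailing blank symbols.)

Execution trace:
Initial: [p0]100201
Step 1: δ(p0, 1) = (pR, □, R) → □[pR]00201

The machine reaches the reject state pR and halts.

After 1 step, the tape (ignoring leading/trailing blanks) is: 00201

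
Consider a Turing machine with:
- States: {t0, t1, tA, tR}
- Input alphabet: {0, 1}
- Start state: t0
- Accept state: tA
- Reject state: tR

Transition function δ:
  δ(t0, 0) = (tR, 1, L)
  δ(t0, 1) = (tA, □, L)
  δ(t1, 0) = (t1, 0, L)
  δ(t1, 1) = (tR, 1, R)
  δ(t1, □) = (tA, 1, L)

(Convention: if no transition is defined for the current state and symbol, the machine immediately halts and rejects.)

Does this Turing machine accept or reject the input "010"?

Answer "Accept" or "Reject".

Execution trace:
Initial: [t0]010
Step 1: δ(t0, 0) = (tR, 1, L) → [tR]□110

The machine reaches the reject state tR and halts.

Answer: Reject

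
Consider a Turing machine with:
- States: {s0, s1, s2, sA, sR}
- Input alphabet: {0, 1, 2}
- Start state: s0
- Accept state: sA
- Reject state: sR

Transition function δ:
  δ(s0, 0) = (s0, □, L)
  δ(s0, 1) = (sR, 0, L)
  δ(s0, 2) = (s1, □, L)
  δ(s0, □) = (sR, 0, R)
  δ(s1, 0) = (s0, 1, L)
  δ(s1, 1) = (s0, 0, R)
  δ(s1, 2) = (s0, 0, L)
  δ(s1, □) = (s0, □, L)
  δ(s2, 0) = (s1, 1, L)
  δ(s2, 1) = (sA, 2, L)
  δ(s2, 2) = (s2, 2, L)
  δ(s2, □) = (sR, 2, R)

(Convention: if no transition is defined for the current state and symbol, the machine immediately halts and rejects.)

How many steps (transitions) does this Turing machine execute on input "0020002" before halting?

Execution trace:
Initial: [s0]0020002
Step 1: δ(s0, 0) = (s0, □, L) → [s0]□□020002
Step 2: δ(s0, □) = (sR, 0, R) → 0[sR]□020002

The machine reaches the reject state sR and halts.

The machine executed 2 steps before halting.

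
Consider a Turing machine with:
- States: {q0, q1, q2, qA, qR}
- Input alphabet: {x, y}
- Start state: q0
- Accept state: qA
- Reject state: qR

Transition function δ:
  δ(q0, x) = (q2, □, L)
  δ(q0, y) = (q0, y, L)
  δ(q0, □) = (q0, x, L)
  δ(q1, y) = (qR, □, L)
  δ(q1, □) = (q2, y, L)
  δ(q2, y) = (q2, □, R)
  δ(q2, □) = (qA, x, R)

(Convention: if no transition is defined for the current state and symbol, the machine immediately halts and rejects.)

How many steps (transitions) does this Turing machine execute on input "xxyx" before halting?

Execution trace:
Initial: [q0]xxyx
Step 1: δ(q0, x) = (q2, □, L) → [q2]□□xyx
Step 2: δ(q2, □) = (qA, x, R) → x[qA]□xyx

The machine reaches the accept state qA and halts.

The machine executed 2 steps before halting.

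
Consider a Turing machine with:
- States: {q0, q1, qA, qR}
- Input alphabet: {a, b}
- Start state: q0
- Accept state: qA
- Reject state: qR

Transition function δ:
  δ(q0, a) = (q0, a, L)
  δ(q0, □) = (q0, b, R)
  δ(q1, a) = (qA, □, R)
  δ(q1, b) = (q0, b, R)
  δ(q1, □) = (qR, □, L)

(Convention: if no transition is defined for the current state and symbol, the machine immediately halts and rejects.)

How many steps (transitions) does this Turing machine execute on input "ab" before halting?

Execution trace:
Initial: [q0]ab
Step 1: δ(q0, a) = (q0, a, L) → [q0]□ab
Step 2: δ(q0, □) = (q0, b, R) → b[q0]ab
Step 3: δ(q0, a) = (q0, a, L) → [q0]bab

No transition is defined for δ(q0, b). By convention the machine halts and rejects.

The machine executed 3 steps before halting.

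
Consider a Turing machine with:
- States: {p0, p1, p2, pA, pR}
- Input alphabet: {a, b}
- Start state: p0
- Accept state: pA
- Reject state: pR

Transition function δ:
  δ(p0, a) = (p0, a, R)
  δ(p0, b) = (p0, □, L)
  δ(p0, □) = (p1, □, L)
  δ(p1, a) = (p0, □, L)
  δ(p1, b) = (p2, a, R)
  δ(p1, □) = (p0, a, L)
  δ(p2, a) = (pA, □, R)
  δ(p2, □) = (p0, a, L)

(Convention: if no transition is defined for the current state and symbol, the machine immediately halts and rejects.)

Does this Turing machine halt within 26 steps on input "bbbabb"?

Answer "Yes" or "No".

Execution trace:
Initial: [p0]bbbabb
Step 1: δ(p0, b) = (p0, □, L) → [p0]□□bbabb
Step 2: δ(p0, □) = (p1, □, L) → [p1]□□□bbabb
Step 3: δ(p1, □) = (p0, a, L) → [p0]□a□□bbabb
Step 4: δ(p0, □) = (p1, □, L) → [p1]□□a□□bbabb
Step 5: δ(p1, □) = (p0, a, L) → [p0]□a□a□□bbabb
Step 6: δ(p0, □) = (p1, □, L) → [p1]□□a□a□□bbabb
Step 7: δ(p1, □) = (p0, a, L) → [p0]□a□a□a□□bbabb
Step 8: δ(p0, □) = (p1, □, L) → [p1]□□a□a□a□□bbabb
Step 9: δ(p1, □) = (p0, a, L) → [p0]□a□a□a□a□□bbabb
Step 10: δ(p0, □) = (p1, □, L) → [p1]□□a□a□a□a□□bbabb
Step 11: δ(p1, □) = (p0, a, L) → [p0]□a□a□a□a□a□□bbabb
Step 12: δ(p0, □) = (p1, □, L) → [p1]□□a□a□a□a□a□□bbabb
Step 13: δ(p1, □) = (p0, a, L) → [p0]□a□a□a□a□a□a□□bbabb
Step 14: δ(p0, □) = (p1, □, L) → [p1]□□a□a□a□a□a□a□□bbabb
Step 15: δ(p1, □) = (p0, a, L) → [p0]□a□a□a□a□a□a□a□□bbabb
Step 16: δ(p0, □) = (p1, □, L) → [p1]□□a□a□a□a□a□a□a□□bbabb
Step 17: δ(p1, □) = (p0, a, L) → [p0]□a□a□a□a□a□a□a□a□□bbabb
Step 18: δ(p0, □) = (p1, □, L) → [p1]□□a□a□a□a□a□a□a□a□□bbabb
Step 19: δ(p1, □) = (p0, a, L) → [p0]□a□a□a□a□a□a□a□a□a□□bbabb
Step 20: δ(p0, □) = (p1, □, L) → [p1]□□a□a□a□a□a□a□a□a□a□□bbabb
Step 21: δ(p1, □) = (p0, a, L) → [p0]□a□a□a□a□a□a□a□a□a□a□□bbabb
Step 22: δ(p0, □) = (p1, □, L) → [p1]□□a□a□a□a□a□a□a□a□a□a□□bbabb
Step 23: δ(p1, □) = (p0, a, L) → [p0]□a□a□a□a□a□a□a□a□a□a□a□□bbabb
Step 24: δ(p0, □) = (p1, □, L) → [p1]□□a□a□a□a□a□a□a□a□a□a□a□□bbabb
Step 25: δ(p1, □) = (p0, a, L) → [p0]□a□a□a□a□a□a□a□a□a□a□a□a□□bbabb
Step 26: δ(p0, □) = (p1, □, L) → [p1]□□a□a□a□a□a□a□a□a□a□a□a□a□□bbabb

The machine has not reached a halting state after 26 steps.
The machine did not halt within the 26-step bound.

Answer: No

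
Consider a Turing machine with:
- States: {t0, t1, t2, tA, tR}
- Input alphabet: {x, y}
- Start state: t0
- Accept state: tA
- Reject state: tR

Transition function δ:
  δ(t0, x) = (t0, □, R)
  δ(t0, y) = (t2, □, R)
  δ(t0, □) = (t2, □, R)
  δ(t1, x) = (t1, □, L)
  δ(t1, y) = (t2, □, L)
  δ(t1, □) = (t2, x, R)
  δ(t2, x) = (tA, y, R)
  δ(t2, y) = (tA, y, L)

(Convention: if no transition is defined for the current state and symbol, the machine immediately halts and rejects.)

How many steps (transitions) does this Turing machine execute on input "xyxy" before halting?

Execution trace:
Initial: [t0]xyxy
Step 1: δ(t0, x) = (t0, □, R) → □[t0]yxy
Step 2: δ(t0, y) = (t2, □, R) → □□[t2]xy
Step 3: δ(t2, x) = (tA, y, R) → □□y[tA]y

The machine reaches the accept state tA and halts.

The machine executed 3 steps before halting.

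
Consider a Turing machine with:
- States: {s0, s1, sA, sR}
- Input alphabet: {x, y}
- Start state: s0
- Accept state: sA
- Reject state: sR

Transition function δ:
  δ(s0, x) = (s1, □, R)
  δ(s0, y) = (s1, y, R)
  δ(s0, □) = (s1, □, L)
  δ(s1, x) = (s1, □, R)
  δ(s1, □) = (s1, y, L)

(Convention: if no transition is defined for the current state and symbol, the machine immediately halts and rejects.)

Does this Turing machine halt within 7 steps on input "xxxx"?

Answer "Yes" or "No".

Execution trace:
Initial: [s0]xxxx
Step 1: δ(s0, x) = (s1, □, R) → □[s1]xxx
Step 2: δ(s1, x) = (s1, □, R) → □□[s1]xx
Step 3: δ(s1, x) = (s1, □, R) → □□□[s1]x
Step 4: δ(s1, x) = (s1, □, R) → □□□□[s1]□
Step 5: δ(s1, □) = (s1, y, L) → □□□[s1]□y
Step 6: δ(s1, □) = (s1, y, L) → □□[s1]□yy
Step 7: δ(s1, □) = (s1, y, L) → □[s1]□yyy

The machine has not reached a halting state after 7 steps.
The machine did not halt within the 7-step bound.

Answer: No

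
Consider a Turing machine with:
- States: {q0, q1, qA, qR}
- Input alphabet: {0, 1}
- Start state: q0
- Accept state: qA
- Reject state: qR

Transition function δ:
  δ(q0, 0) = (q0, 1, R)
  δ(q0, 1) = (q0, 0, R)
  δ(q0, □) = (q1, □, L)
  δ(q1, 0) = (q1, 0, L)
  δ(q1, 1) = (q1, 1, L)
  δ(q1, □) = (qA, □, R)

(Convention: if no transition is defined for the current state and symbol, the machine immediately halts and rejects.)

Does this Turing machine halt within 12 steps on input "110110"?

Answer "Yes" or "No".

Execution trace:
Initial: [q0]110110
Step 1: δ(q0, 1) = (q0, 0, R) → 0[q0]10110
Step 2: δ(q0, 1) = (q0, 0, R) → 00[q0]0110
Step 3: δ(q0, 0) = (q0, 1, R) → 001[q0]110
Step 4: δ(q0, 1) = (q0, 0, R) → 0010[q0]10
Step 5: δ(q0, 1) = (q0, 0, R) → 00100[q0]0
Step 6: δ(q0, 0) = (q0, 1, R) → 001001[q0]□
Step 7: δ(q0, □) = (q1, □, L) → 00100[q1]1□
Step 8: δ(q1, 1) = (q1, 1, L) → 0010[q1]01□
Step 9: δ(q1, 0) = (q1, 0, L) → 001[q1]001□
Step 10: δ(q1, 0) = (q1, 0, L) → 00[q1]1001□
Step 11: δ(q1, 1) = (q1, 1, L) → 0[q1]01001□
Step 12: δ(q1, 0) = (q1, 0, L) → [q1]001001□

The machine has not reached a halting state after 12 steps.
The machine did not halt within the 12-step bound.

Answer: No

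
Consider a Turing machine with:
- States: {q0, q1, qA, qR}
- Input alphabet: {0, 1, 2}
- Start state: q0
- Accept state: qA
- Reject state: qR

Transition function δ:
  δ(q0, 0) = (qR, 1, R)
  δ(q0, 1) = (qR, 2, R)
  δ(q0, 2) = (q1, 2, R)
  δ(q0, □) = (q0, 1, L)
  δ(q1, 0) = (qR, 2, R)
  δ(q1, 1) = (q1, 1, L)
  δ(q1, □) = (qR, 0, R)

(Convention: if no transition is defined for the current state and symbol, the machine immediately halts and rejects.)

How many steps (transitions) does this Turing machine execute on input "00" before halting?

Execution trace:
Initial: [q0]00
Step 1: δ(q0, 0) = (qR, 1, R) → 1[qR]0

The machine reaches the reject state qR and halts.

The machine executed 1 step before halting.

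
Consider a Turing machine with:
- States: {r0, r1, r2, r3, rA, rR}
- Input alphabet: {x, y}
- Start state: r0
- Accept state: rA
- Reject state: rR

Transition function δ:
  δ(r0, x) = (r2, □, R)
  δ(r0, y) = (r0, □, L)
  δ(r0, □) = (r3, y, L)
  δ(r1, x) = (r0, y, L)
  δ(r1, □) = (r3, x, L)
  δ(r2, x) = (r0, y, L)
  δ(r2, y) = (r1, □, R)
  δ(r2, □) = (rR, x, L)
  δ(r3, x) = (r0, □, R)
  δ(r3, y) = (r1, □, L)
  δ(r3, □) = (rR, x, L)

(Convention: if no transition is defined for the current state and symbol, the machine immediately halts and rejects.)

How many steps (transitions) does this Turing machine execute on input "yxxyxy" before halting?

Execution trace:
Initial: [r0]yxxyxy
Step 1: δ(r0, y) = (r0, □, L) → [r0]□□xxyxy
Step 2: δ(r0, □) = (r3, y, L) → [r3]□y□xxyxy
Step 3: δ(r3, □) = (rR, x, L) → [rR]□xy□xxyxy

The machine reaches the reject state rR and halts.

The machine executed 3 steps before halting.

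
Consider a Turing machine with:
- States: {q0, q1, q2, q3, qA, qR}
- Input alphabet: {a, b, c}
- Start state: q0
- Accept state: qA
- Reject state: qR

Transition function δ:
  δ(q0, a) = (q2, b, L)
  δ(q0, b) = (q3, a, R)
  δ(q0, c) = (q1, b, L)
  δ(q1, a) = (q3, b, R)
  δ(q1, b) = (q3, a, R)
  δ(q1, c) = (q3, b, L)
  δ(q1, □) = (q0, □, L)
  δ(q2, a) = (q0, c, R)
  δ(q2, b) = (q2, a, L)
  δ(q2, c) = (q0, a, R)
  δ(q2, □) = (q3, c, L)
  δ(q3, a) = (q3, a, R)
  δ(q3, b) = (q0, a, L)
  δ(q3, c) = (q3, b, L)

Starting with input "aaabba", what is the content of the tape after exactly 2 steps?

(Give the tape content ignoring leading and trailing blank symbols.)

Execution trace:
Initial: [q0]aaabba
Step 1: δ(q0, a) = (q2, b, L) → [q2]□baabba
Step 2: δ(q2, □) = (q3, c, L) → [q3]□cbaabba

No transition is defined for δ(q3, □). By convention the machine halts and rejects.

After 2 steps, the tape (ignoring leading/trailing blanks) is: cbaabba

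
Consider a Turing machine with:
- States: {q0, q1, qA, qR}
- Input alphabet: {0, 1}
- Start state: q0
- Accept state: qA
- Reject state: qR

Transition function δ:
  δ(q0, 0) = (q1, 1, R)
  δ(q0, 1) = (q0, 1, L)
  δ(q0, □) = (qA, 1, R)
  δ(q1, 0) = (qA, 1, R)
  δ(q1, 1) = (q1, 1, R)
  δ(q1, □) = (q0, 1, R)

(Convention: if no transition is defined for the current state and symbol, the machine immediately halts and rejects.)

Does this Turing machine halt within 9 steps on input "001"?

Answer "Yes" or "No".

Execution trace:
Initial: [q0]001
Step 1: δ(q0, 0) = (q1, 1, R) → 1[q1]01
Step 2: δ(q1, 0) = (qA, 1, R) → 11[qA]1

The machine reaches the accept state qA and halts.
The machine halted after 2 steps (within the 9-step bound).

Answer: Yes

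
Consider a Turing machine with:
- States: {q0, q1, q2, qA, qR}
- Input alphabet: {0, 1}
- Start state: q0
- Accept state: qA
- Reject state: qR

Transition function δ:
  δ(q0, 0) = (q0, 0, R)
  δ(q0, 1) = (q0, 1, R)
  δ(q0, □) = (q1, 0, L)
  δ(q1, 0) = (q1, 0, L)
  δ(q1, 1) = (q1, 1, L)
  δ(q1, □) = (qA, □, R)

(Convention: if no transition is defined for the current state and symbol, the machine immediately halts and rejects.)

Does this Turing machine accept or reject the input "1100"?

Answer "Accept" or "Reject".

Execution trace:
Initial: [q0]1100
Step 1: δ(q0, 1) = (q0, 1, R) → 1[q0]100
Step 2: δ(q0, 1) = (q0, 1, R) → 11[q0]00
Step 3: δ(q0, 0) = (q0, 0, R) → 110[q0]0
Step 4: δ(q0, 0) = (q0, 0, R) → 1100[q0]□
Step 5: δ(q0, □) = (q1, 0, L) → 110[q1]00
Step 6: δ(q1, 0) = (q1, 0, L) → 11[q1]000
Step 7: δ(q1, 0) = (q1, 0, L) → 1[q1]1000
Step 8: δ(q1, 1) = (q1, 1, L) → [q1]11000
Step 9: δ(q1, 1) = (q1, 1, L) → [q1]□11000
Step 10: δ(q1, □) = (qA, □, R) → □[qA]11000

The machine reaches the accept state qA and halts.

Answer: Accept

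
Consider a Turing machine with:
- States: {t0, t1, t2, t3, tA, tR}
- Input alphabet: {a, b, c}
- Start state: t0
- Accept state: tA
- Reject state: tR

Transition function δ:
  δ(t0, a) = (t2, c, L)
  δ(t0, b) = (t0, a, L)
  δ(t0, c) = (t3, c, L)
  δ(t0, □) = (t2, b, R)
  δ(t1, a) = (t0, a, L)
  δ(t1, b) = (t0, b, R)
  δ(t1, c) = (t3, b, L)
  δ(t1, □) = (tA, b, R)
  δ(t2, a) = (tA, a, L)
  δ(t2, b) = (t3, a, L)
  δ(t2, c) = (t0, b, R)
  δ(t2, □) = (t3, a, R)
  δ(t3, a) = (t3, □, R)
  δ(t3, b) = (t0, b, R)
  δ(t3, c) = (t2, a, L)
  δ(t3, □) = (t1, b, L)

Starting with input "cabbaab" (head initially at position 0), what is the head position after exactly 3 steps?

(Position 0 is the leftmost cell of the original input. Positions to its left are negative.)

Execution trace (head position shown):
Step 0: [t0]cabbaab  (head at position 0)
Step 1: move left → [t3]□cabbaab  (head at position -1)
Step 2: move left → [t1]□bcabbaab  (head at position -2)
Step 3: move right → b[tA]bcabbaab  (head at position -1)

After 3 steps, the head is at position -1.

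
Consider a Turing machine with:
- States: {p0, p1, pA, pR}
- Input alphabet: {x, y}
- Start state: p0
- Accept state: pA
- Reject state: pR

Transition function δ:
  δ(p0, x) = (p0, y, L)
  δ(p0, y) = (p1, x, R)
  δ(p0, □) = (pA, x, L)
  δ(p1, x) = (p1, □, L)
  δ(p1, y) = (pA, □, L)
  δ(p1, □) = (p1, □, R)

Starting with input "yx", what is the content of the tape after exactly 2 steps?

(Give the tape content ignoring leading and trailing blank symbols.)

Execution trace:
Initial: [p0]yx
Step 1: δ(p0, y) = (p1, x, R) → x[p1]x
Step 2: δ(p1, x) = (p1, □, L) → [p1]x□

After 2 steps, the tape (ignoring leading/trailing blanks) is: x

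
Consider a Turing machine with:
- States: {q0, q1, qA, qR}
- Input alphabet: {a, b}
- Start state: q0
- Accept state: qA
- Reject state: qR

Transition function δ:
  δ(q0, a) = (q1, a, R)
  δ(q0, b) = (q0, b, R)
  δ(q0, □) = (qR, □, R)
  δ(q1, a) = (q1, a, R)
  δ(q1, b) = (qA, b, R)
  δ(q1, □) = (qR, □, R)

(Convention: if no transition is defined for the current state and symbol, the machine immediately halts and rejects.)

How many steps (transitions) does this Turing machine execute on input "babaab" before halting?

Execution trace:
Initial: [q0]babaab
Step 1: δ(q0, b) = (q0, b, R) → b[q0]abaab
Step 2: δ(q0, a) = (q1, a, R) → ba[q1]baab
Step 3: δ(q1, b) = (qA, b, R) → bab[qA]aab

The machine reaches the accept state qA and halts.

The machine executed 3 steps before halting.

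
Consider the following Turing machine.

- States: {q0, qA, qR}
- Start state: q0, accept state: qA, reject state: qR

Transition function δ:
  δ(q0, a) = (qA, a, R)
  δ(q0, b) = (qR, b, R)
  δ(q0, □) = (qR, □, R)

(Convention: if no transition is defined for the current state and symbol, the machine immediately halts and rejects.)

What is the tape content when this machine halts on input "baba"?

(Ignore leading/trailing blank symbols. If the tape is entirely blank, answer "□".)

Execution trace:
Initial: [q0]baba
Step 1: δ(q0, b) = (qR, b, R) → b[qR]aba

The machine reaches the reject state qR and halts.

Final tape (ignoring leading/trailing blanks): baba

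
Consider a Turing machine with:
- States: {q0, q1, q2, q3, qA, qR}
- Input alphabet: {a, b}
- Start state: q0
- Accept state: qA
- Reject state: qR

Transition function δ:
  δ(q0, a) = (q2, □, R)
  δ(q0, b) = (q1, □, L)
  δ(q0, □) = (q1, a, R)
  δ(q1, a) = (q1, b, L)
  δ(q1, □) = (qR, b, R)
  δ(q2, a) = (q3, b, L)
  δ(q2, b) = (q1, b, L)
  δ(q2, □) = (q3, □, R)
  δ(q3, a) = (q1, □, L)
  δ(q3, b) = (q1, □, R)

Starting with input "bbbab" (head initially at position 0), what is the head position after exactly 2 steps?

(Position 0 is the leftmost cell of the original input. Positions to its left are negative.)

Execution trace (head position shown):
Step 0: [q0]bbbab  (head at position 0)
Step 1: move left → [q1]□□bbab  (head at position -1)
Step 2: move right → b[qR]□bbab  (head at position 0)

After 2 steps, the head is at position 0.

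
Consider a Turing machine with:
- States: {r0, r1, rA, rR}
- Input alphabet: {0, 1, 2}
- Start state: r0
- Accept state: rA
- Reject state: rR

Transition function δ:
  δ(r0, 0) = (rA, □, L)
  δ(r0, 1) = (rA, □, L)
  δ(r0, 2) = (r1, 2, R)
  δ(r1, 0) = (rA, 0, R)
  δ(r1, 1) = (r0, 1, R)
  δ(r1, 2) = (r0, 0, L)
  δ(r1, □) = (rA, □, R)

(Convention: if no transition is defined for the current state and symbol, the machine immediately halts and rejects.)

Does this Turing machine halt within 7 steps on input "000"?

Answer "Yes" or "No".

Execution trace:
Initial: [r0]000
Step 1: δ(r0, 0) = (rA, □, L) → [rA]□□00

The machine reaches the accept state rA and halts.
The machine halted after 1 step (within the 7-step bound).

Answer: Yes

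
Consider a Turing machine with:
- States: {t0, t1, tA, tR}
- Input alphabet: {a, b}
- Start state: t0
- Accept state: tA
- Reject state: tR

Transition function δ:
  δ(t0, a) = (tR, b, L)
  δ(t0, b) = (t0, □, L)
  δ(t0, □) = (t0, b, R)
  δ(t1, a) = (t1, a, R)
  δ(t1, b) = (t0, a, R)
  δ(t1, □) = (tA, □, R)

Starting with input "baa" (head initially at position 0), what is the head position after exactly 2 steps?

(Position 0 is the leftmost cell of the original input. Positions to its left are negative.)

Execution trace (head position shown):
Step 0: [t0]baa  (head at position 0)
Step 1: move left → [t0]□□aa  (head at position -1)
Step 2: move right → b[t0]□aa  (head at position 0)

After 2 steps, the head is at position 0.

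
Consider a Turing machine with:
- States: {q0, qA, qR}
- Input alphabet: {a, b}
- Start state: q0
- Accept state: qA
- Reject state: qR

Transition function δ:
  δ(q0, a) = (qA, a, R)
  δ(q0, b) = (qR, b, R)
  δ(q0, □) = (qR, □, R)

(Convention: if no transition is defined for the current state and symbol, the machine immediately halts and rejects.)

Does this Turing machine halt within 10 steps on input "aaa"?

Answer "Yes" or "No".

Execution trace:
Initial: [q0]aaa
Step 1: δ(q0, a) = (qA, a, R) → a[qA]aa

The machine reaches the accept state qA and halts.
The machine halted after 1 step (within the 10-step bound).

Answer: Yes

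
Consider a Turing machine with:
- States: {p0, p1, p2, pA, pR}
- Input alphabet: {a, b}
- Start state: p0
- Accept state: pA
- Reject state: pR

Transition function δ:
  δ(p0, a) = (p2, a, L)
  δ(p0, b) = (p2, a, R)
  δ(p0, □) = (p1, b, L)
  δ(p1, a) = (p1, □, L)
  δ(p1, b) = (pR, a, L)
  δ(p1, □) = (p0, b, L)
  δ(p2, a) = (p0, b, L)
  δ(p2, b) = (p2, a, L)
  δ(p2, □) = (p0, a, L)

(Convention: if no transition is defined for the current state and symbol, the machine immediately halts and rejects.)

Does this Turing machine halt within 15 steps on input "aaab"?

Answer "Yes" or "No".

Execution trace:
Initial: [p0]aaab
Step 1: δ(p0, a) = (p2, a, L) → [p2]□aaab
Step 2: δ(p2, □) = (p0, a, L) → [p0]□aaaab
Step 3: δ(p0, □) = (p1, b, L) → [p1]□baaaab
Step 4: δ(p1, □) = (p0, b, L) → [p0]□bbaaaab
Step 5: δ(p0, □) = (p1, b, L) → [p1]□bbbaaaab
Step 6: δ(p1, □) = (p0, b, L) → [p0]□bbbbaaaab
Step 7: δ(p0, □) = (p1, b, L) → [p1]□bbbbbaaaab
Step 8: δ(p1, □) = (p0, b, L) → [p0]□bbbbbbaaaab
Step 9: δ(p0, □) = (p1, b, L) → [p1]□bbbbbbbaaaab
Step 10: δ(p1, □) = (p0, b, L) → [p0]□bbbbbbbbaaaab
Step 11: δ(p0, □) = (p1, b, L) → [p1]□bbbbbbbbbaaaab
Step 12: δ(p1, □) = (p0, b, L) → [p0]□bbbbbbbbbbaaaab
Step 13: δ(p0, □) = (p1, b, L) → [p1]□bbbbbbbbbbbaaaab
Step 14: δ(p1, □) = (p0, b, L) → [p0]□bbbbbbbbbbbbaaaab
Step 15: δ(p0, □) = (p1, b, L) → [p1]□bbbbbbbbbbbbbaaaab

The machine has not reached a halting state after 15 steps.
The machine did not halt within the 15-step bound.

Answer: No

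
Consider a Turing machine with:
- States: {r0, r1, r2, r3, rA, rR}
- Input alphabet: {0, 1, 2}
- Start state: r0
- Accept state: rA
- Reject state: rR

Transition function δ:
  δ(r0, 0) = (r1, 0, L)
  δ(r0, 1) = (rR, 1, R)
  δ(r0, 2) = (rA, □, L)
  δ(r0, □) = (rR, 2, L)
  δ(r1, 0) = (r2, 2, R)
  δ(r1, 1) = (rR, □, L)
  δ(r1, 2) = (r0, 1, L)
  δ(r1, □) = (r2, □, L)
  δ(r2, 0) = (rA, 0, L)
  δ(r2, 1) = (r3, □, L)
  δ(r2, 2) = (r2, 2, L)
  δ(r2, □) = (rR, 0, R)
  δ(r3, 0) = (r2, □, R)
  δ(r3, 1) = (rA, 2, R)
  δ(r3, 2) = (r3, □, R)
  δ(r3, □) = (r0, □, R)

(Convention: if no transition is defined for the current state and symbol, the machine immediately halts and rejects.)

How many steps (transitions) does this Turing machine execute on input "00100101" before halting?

Execution trace:
Initial: [r0]00100101
Step 1: δ(r0, 0) = (r1, 0, L) → [r1]□00100101
Step 2: δ(r1, □) = (r2, □, L) → [r2]□□00100101
Step 3: δ(r2, □) = (rR, 0, R) → 0[rR]□00100101

The machine reaches the reject state rR and halts.

The machine executed 3 steps before halting.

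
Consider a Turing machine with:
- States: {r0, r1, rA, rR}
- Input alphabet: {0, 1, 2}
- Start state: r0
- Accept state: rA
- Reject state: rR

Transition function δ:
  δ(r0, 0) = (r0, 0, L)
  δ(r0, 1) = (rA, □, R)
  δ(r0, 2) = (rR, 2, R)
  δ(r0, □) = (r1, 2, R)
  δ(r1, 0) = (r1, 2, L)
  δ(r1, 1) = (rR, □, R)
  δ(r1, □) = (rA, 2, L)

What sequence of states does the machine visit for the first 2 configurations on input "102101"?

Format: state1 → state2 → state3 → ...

Execution trace:
Initial: [r0]102101
Step 1: δ(r0, 1) = (rA, □, R) → □[rA]02101

The machine reaches the accept state rA and halts.

State sequence: r0 → rA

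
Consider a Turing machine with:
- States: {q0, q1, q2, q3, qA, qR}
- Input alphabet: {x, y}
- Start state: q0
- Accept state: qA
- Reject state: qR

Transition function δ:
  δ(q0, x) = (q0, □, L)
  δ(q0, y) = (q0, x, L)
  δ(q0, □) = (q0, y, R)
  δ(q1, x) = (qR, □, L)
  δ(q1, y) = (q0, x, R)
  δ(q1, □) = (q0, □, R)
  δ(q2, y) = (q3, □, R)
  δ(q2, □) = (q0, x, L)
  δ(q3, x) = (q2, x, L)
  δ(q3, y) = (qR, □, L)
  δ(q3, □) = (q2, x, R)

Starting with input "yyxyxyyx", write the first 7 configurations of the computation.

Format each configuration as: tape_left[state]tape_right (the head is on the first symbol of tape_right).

Transitions applied:
Step 1: δ(q0, y) = (q0, x, L)
Step 2: δ(q0, □) = (q0, y, R)
Step 3: δ(q0, x) = (q0, □, L)
Step 4: δ(q0, y) = (q0, x, L)
Step 5: δ(q0, □) = (q0, y, R)
Step 6: δ(q0, x) = (q0, □, L)

The first 7 configurations are:
[q0]yyxyxyyx ⊢ [q0]□xyxyxyyx ⊢ y[q0]xyxyxyyx ⊢ [q0]y□yxyxyyx ⊢ [q0]□x□yxyxyyx ⊢ y[q0]x□yxyxyyx ⊢ [q0]y□□yxyxyyx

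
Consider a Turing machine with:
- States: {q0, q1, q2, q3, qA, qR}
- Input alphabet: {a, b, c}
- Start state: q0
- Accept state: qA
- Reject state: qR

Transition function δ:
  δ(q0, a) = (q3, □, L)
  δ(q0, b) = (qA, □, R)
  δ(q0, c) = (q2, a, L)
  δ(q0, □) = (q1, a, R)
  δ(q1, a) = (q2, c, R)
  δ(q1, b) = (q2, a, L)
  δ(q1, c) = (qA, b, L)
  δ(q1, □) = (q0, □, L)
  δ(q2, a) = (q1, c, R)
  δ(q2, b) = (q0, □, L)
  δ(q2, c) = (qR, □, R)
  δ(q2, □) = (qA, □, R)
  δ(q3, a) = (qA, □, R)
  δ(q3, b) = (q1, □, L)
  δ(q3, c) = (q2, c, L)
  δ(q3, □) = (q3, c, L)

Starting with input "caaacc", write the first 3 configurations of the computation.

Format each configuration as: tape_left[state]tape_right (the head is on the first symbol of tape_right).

Transitions applied:
Step 1: δ(q0, c) = (q2, a, L)
Step 2: δ(q2, □) = (qA, □, R)

The first 3 configurations are:
[q0]caaacc ⊢ [q2]□aaaacc ⊢ □[qA]aaaacc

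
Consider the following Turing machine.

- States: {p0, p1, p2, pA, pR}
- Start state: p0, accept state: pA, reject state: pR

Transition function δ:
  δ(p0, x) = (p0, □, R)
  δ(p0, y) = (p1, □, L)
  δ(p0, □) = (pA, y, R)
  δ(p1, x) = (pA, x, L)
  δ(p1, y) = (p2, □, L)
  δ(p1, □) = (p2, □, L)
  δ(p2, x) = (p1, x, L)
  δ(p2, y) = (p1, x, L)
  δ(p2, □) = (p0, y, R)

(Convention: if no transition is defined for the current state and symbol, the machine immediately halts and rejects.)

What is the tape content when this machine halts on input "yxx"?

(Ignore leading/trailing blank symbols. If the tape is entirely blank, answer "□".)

Execution trace:
Initial: [p0]yxx
Step 1: δ(p0, y) = (p1, □, L) → [p1]□□xx
Step 2: δ(p1, □) = (p2, □, L) → [p2]□□□xx
Step 3: δ(p2, □) = (p0, y, R) → y[p0]□□xx
Step 4: δ(p0, □) = (pA, y, R) → yy[pA]□xx

The machine reaches the accept state pA and halts.

Final tape (ignoring leading/trailing blanks): yy□xx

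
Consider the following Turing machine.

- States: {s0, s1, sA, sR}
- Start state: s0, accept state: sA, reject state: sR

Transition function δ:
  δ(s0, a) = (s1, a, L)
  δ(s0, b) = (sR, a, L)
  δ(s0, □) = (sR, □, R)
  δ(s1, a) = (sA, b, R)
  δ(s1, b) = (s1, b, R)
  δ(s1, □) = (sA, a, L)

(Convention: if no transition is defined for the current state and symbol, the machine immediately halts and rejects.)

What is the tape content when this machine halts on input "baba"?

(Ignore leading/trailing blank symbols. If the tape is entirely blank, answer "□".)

Execution trace:
Initial: [s0]baba
Step 1: δ(s0, b) = (sR, a, L) → [sR]□aaba

The machine reaches the reject state sR and halts.

Final tape (ignoring leading/trailing blanks): aaba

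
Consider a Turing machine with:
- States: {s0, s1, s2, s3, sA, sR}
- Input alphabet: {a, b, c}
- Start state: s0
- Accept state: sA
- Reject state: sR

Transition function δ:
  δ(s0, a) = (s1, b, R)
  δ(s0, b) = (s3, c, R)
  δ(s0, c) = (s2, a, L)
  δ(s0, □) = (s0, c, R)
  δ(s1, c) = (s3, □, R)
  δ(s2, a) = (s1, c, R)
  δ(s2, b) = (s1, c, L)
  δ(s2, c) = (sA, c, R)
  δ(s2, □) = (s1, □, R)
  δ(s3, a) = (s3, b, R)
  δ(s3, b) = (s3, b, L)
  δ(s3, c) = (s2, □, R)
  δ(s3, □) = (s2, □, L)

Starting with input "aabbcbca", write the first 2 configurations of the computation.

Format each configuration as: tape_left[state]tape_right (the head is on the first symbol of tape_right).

Transitions applied:
Step 1: δ(s0, a) = (s1, b, R)

The first 2 configurations are:
[s0]aabbcbca ⊢ b[s1]abbcbca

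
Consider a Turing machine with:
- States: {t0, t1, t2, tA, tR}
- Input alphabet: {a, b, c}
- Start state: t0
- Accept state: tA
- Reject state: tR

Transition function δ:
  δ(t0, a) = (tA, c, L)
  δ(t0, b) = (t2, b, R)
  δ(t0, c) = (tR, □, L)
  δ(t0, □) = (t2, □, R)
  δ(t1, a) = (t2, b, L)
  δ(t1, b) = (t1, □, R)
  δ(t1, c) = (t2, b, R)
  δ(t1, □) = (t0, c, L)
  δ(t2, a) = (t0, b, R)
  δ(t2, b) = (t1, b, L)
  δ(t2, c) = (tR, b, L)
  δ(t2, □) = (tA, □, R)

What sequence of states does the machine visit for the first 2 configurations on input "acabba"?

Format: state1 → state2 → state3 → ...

Execution trace:
Initial: [t0]acabba
Step 1: δ(t0, a) = (tA, c, L) → [tA]□ccabba

The machine reaches the accept state tA and halts.

State sequence: t0 → tA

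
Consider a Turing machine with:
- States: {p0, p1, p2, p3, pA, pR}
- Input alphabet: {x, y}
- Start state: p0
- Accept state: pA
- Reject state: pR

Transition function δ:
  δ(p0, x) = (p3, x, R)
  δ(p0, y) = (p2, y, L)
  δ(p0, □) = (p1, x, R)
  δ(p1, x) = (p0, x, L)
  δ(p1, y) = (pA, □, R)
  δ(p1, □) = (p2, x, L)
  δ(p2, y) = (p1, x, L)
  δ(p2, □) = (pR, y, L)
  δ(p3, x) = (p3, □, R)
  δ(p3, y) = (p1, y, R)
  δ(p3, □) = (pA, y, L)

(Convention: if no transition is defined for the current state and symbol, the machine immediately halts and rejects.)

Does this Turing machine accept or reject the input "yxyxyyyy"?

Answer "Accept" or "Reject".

Execution trace:
Initial: [p0]yxyxyyyy
Step 1: δ(p0, y) = (p2, y, L) → [p2]□yxyxyyyy
Step 2: δ(p2, □) = (pR, y, L) → [pR]□yyxyxyyyy

The machine reaches the reject state pR and halts.

Answer: Reject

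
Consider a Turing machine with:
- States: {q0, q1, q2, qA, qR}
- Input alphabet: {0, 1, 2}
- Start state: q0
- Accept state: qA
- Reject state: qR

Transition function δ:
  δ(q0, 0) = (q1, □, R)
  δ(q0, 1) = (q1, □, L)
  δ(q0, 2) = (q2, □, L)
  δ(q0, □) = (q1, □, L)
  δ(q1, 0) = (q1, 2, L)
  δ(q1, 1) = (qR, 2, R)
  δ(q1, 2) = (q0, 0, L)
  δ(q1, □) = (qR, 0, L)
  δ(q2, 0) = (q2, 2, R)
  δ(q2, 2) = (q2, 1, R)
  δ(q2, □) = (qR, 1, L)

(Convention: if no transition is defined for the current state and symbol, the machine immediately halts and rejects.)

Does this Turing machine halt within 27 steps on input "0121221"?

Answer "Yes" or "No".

Execution trace:
Initial: [q0]0121221
Step 1: δ(q0, 0) = (q1, □, R) → □[q1]121221
Step 2: δ(q1, 1) = (qR, 2, R) → □2[qR]21221

The machine reaches the reject state qR and halts.
The machine halted after 2 steps (within the 27-step bound).

Answer: Yes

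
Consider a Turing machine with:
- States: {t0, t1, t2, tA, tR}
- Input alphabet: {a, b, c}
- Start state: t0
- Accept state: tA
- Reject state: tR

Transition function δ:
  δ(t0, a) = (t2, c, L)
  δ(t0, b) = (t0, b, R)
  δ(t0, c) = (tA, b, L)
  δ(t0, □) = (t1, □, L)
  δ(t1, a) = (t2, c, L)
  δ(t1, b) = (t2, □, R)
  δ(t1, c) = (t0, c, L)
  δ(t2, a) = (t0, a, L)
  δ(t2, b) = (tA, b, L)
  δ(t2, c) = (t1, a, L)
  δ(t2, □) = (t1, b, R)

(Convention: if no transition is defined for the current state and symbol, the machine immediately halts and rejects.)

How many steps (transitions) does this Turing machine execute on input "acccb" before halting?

Execution trace:
Initial: [t0]acccb
Step 1: δ(t0, a) = (t2, c, L) → [t2]□ccccb
Step 2: δ(t2, □) = (t1, b, R) → b[t1]ccccb
Step 3: δ(t1, c) = (t0, c, L) → [t0]bccccb
Step 4: δ(t0, b) = (t0, b, R) → b[t0]ccccb
Step 5: δ(t0, c) = (tA, b, L) → [tA]bbcccb

The machine reaches the accept state tA and halts.

The machine executed 5 steps before halting.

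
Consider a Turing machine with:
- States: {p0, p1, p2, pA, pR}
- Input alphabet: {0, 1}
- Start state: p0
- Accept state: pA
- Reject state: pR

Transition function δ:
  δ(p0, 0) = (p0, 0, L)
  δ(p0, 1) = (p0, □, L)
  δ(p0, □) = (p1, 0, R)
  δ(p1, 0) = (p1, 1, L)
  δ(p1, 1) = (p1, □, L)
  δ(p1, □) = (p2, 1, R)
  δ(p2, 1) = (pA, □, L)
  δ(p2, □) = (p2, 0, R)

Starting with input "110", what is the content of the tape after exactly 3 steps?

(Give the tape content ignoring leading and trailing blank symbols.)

Execution trace:
Initial: [p0]110
Step 1: δ(p0, 1) = (p0, □, L) → [p0]□□10
Step 2: δ(p0, □) = (p1, 0, R) → 0[p1]□10
Step 3: δ(p1, □) = (p2, 1, R) → 01[p2]10

After 3 steps, the tape (ignoring leading/trailing blanks) is: 0110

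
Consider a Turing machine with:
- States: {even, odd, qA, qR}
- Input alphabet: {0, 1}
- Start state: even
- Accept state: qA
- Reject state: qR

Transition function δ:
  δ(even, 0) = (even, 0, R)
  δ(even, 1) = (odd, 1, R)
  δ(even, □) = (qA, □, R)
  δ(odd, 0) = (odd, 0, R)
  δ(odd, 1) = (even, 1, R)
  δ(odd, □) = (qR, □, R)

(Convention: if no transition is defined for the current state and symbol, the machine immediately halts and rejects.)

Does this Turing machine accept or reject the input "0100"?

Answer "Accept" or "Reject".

Execution trace:
Initial: [even]0100
Step 1: δ(even, 0) = (even, 0, R) → 0[even]100
Step 2: δ(even, 1) = (odd, 1, R) → 01[odd]00
Step 3: δ(odd, 0) = (odd, 0, R) → 010[odd]0
Step 4: δ(odd, 0) = (odd, 0, R) → 0100[odd]□
Step 5: δ(odd, □) = (qR, □, R) → 0100□[qR]□

The machine reaches the reject state qR and halts.

Answer: Reject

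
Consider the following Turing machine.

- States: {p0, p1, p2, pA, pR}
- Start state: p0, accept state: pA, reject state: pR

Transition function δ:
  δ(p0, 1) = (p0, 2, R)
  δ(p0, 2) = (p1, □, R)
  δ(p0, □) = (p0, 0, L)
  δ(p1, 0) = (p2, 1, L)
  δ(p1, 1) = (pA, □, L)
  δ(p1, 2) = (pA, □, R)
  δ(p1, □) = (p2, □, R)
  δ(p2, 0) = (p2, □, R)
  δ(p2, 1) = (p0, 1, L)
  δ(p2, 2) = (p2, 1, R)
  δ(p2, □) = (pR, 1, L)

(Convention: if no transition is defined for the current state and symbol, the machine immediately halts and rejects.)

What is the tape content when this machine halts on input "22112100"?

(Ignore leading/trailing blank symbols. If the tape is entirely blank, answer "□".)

Execution trace:
Initial: [p0]22112100
Step 1: δ(p0, 2) = (p1, □, R) → □[p1]2112100
Step 2: δ(p1, 2) = (pA, □, R) → □□[pA]112100

The machine reaches the accept state pA and halts.

Final tape (ignoring leading/trailing blanks): 112100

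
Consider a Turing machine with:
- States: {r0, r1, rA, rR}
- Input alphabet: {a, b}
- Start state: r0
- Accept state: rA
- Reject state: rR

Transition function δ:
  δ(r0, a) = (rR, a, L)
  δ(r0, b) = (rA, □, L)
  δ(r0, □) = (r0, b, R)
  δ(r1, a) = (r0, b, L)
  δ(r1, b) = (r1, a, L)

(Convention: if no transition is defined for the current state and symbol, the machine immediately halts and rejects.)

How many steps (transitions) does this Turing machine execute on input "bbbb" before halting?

Execution trace:
Initial: [r0]bbbb
Step 1: δ(r0, b) = (rA, □, L) → [rA]□□bbb

The machine reaches the accept state rA and halts.

The machine executed 1 step before halting.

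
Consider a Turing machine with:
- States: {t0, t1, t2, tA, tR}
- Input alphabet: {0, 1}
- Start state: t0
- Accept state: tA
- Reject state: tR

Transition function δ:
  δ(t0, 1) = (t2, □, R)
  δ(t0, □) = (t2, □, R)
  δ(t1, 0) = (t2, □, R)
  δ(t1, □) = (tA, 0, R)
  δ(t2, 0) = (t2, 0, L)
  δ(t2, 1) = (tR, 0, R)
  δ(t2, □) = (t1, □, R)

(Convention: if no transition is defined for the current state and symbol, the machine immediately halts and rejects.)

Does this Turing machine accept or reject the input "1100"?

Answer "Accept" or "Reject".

Execution trace:
Initial: [t0]1100
Step 1: δ(t0, 1) = (t2, □, R) → □[t2]100
Step 2: δ(t2, 1) = (tR, 0, R) → □0[tR]00

The machine reaches the reject state tR and halts.

Answer: Reject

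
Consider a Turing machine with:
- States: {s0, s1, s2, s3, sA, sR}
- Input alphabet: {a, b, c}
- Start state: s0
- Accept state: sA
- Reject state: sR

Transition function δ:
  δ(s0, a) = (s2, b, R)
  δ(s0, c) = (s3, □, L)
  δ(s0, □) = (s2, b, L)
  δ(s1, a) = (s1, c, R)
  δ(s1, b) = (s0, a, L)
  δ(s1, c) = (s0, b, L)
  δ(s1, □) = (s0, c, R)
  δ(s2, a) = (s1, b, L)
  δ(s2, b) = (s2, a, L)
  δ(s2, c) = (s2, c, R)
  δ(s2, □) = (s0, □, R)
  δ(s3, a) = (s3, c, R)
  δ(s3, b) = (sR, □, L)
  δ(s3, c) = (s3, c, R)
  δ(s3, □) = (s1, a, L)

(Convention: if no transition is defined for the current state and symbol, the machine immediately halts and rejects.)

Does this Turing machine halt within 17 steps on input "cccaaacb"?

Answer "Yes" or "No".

Execution trace:
Initial: [s0]cccaaacb
Step 1: δ(s0, c) = (s3, □, L) → [s3]□□ccaaacb
Step 2: δ(s3, □) = (s1, a, L) → [s1]□a□ccaaacb
Step 3: δ(s1, □) = (s0, c, R) → c[s0]a□ccaaacb
Step 4: δ(s0, a) = (s2, b, R) → cb[s2]□ccaaacb
Step 5: δ(s2, □) = (s0, □, R) → cb□[s0]ccaaacb
Step 6: δ(s0, c) = (s3, □, L) → cb[s3]□□caaacb
Step 7: δ(s3, □) = (s1, a, L) → c[s1]ba□caaacb
Step 8: δ(s1, b) = (s0, a, L) → [s0]caa□caaacb
Step 9: δ(s0, c) = (s3, □, L) → [s3]□□aa□caaacb
Step 10: δ(s3, □) = (s1, a, L) → [s1]□a□aa□caaacb
Step 11: δ(s1, □) = (s0, c, R) → c[s0]a□aa□caaacb
Step 12: δ(s0, a) = (s2, b, R) → cb[s2]□aa□caaacb
Step 13: δ(s2, □) = (s0, □, R) → cb□[s0]aa□caaacb
Step 14: δ(s0, a) = (s2, b, R) → cb□b[s2]a□caaacb
Step 15: δ(s2, a) = (s1, b, L) → cb□[s1]bb□caaacb
Step 16: δ(s1, b) = (s0, a, L) → cb[s0]□ab□caaacb
Step 17: δ(s0, □) = (s2, b, L) → c[s2]bbab□caaacb

The machine has not reached a halting state after 17 steps.
The machine did not halt within the 17-step bound.

Answer: No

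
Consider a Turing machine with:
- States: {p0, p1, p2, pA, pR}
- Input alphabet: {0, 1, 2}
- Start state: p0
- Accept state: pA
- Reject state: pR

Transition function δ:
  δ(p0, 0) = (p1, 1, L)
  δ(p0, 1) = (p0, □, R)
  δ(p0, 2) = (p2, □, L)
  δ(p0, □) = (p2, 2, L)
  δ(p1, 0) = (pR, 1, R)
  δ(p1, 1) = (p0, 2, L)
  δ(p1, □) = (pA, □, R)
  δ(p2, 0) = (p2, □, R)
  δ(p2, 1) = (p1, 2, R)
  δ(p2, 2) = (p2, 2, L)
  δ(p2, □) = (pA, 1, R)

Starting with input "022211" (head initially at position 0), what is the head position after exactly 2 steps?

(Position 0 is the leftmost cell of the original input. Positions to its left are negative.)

Execution trace (head position shown):
Step 0: [p0]022211  (head at position 0)
Step 1: move left → [p1]□122211  (head at position -1)
Step 2: move right → □[pA]122211  (head at position 0)

After 2 steps, the head is at position 0.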